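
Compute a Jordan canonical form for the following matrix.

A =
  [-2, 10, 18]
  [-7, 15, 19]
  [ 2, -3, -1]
J_3(4)

The characteristic polynomial is
  det(x·I − A) = x^3 - 12*x^2 + 48*x - 64 = (x - 4)^3

Eigenvalues and multiplicities (the geometric multiplicity of λ is n − rank(A − λI), which equals the number of Jordan blocks for λ):
  λ = 4: algebraic multiplicity = 3, geometric multiplicity = 1

Determining the block sizes for each eigenvalue:
  λ = 4: one block (gm = 1), so the single block has size am = 3 → block sizes [3]

Assembling the blocks gives a Jordan form
J =
  [4, 1, 0]
  [0, 4, 1]
  [0, 0, 4]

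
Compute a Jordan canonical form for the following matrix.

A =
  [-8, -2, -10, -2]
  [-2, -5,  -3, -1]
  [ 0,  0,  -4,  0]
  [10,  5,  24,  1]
J_3(-4) ⊕ J_1(-4)

The characteristic polynomial is
  det(x·I − A) = x^4 + 16*x^3 + 96*x^2 + 256*x + 256 = (x + 4)^4

Eigenvalues and multiplicities (the geometric multiplicity of λ is n − rank(A − λI), which equals the number of Jordan blocks for λ):
  λ = -4: algebraic multiplicity = 4, geometric multiplicity = 2

Determining the block sizes for each eigenvalue:
  λ = -4: with am = 4 and gm = 2, the partition is not yet determined (e.g. several partitions of 4 into 2 parts exist). Let N = A − (-4)·I. Computing rank(N^1) = 2, rank(N^2) = 1, rank(N^3) = 0; the number of blocks of size ≥ j is rank(N^{j−1}) − rank(N^j), giving [2, 1, 1]. So we have 1 block(s) of size 3, 1 block(s) of size 1 → block sizes [3, 1]

Assembling the blocks gives a Jordan form
J =
  [-4,  1,  0,  0]
  [ 0, -4,  1,  0]
  [ 0,  0, -4,  0]
  [ 0,  0,  0, -4]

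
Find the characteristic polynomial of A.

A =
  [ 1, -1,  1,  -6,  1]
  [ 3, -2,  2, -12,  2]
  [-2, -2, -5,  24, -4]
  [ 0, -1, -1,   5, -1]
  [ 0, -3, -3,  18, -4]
x^5 + 5*x^4 + 10*x^3 + 10*x^2 + 5*x + 1

Expanding det(x·I − A) (e.g. by cofactor expansion or by noting that A is similar to its Jordan form J, which has the same characteristic polynomial as A) gives
  χ_A(x) = x^5 + 5*x^4 + 10*x^3 + 10*x^2 + 5*x + 1
which factors as (x + 1)^5. The eigenvalues (with algebraic multiplicities) are λ = -1 with multiplicity 5.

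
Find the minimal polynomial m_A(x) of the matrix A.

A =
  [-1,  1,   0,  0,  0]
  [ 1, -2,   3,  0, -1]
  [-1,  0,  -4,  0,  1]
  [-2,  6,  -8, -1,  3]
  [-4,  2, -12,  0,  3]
x^3 + 3*x^2 + 3*x + 1

The characteristic polynomial is χ_A(x) = (x + 1)^5, so the eigenvalues are known. The minimal polynomial is
  m_A(x) = Π_λ (x − λ)^{k_λ}
where k_λ is the size of the *largest* Jordan block for λ (equivalently, the smallest k with (A − λI)^k v = 0 for every generalised eigenvector v of λ).

  λ = -1: largest Jordan block has size 3, contributing (x + 1)^3

So m_A(x) = (x + 1)^3 = x^3 + 3*x^2 + 3*x + 1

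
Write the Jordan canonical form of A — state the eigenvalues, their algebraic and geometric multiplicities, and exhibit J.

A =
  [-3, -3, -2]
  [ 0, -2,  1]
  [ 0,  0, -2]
J_1(-3) ⊕ J_2(-2)

The characteristic polynomial is
  det(x·I − A) = x^3 + 7*x^2 + 16*x + 12 = (x + 2)^2*(x + 3)

Eigenvalues and multiplicities (the geometric multiplicity of λ is n − rank(A − λI), which equals the number of Jordan blocks for λ):
  λ = -3: algebraic multiplicity = 1, geometric multiplicity = 1
  λ = -2: algebraic multiplicity = 2, geometric multiplicity = 1

Determining the block sizes for each eigenvalue:
  λ = -3: one block (gm = 1), so the single block has size am = 1 → block sizes [1]
  λ = -2: one block (gm = 1), so the single block has size am = 2 → block sizes [2]

Assembling the blocks gives a Jordan form
J =
  [-3,  0,  0]
  [ 0, -2,  1]
  [ 0,  0, -2]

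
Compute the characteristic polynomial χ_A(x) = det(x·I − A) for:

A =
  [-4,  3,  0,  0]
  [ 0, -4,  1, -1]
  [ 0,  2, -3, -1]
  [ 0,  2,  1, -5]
x^4 + 16*x^3 + 96*x^2 + 256*x + 256

Expanding det(x·I − A) (e.g. by cofactor expansion or by noting that A is similar to its Jordan form J, which has the same characteristic polynomial as A) gives
  χ_A(x) = x^4 + 16*x^3 + 96*x^2 + 256*x + 256
which factors as (x + 4)^4. The eigenvalues (with algebraic multiplicities) are λ = -4 with multiplicity 4.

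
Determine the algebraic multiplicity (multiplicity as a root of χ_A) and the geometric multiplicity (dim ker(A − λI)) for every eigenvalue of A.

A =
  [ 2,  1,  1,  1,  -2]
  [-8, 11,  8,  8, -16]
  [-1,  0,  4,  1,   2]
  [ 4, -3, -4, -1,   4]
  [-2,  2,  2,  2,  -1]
λ = 3: alg = 5, geom = 3

Step 1 — factor the characteristic polynomial to read off the algebraic multiplicities:
  χ_A(x) = (x - 3)^5

Step 2 — compute geometric multiplicities via the rank-nullity identity g(λ) = n − rank(A − λI):
  rank(A − (3)·I) = 2, so dim ker(A − (3)·I) = n − 2 = 3

Summary:
  λ = 3: algebraic multiplicity = 5, geometric multiplicity = 3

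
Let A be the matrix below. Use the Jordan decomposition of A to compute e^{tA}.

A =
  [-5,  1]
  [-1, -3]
e^{tA} =
  [-t*exp(-4*t) + exp(-4*t), t*exp(-4*t)]
  [-t*exp(-4*t), t*exp(-4*t) + exp(-4*t)]

Strategy: write A = P · J · P⁻¹ where J is a Jordan canonical form, so e^{tA} = P · e^{tJ} · P⁻¹, and e^{tJ} can be computed block-by-block.

A has Jordan form
J =
  [-4,  1]
  [ 0, -4]
(up to reordering of blocks).

Per-block formulas:
  For a 2×2 Jordan block J_2(-4): exp(t · J_2(-4)) = e^(-4t)·(I + t·N), where N is the 2×2 nilpotent shift.

After assembling e^{tJ} and conjugating by P, we get:

e^{tA} =
  [-t*exp(-4*t) + exp(-4*t), t*exp(-4*t)]
  [-t*exp(-4*t), t*exp(-4*t) + exp(-4*t)]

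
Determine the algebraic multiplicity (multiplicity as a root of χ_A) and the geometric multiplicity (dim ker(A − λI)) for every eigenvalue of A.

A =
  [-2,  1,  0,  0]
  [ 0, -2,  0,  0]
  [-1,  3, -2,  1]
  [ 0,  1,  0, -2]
λ = -2: alg = 4, geom = 2

Step 1 — factor the characteristic polynomial to read off the algebraic multiplicities:
  χ_A(x) = (x + 2)^4

Step 2 — compute geometric multiplicities via the rank-nullity identity g(λ) = n − rank(A − λI):
  rank(A − (-2)·I) = 2, so dim ker(A − (-2)·I) = n − 2 = 2

Summary:
  λ = -2: algebraic multiplicity = 4, geometric multiplicity = 2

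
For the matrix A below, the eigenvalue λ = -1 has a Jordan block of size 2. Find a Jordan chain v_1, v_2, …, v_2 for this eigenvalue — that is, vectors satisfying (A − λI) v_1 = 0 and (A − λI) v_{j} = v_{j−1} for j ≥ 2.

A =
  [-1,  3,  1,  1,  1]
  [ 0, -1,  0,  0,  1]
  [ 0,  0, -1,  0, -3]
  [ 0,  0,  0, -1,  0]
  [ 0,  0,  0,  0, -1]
A Jordan chain for λ = -1 of length 2:
v_1 = (3, 0, 0, 0, 0)ᵀ
v_2 = (0, 1, 0, 0, 0)ᵀ

Let N = A − (-1)·I. We want v_2 with N^2 v_2 = 0 but N^1 v_2 ≠ 0; then v_{j-1} := N · v_j for j = 2, …, 2.

Pick v_2 = (0, 1, 0, 0, 0)ᵀ.
Then v_1 = N · v_2 = (3, 0, 0, 0, 0)ᵀ.

Sanity check: (A − (-1)·I) v_1 = (0, 0, 0, 0, 0)ᵀ = 0. ✓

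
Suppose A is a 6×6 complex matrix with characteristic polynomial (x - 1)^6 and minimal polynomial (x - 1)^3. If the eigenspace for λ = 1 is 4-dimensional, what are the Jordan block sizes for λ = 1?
Block sizes for λ = 1: [3, 1, 1, 1]

Step 1 — from the characteristic polynomial, algebraic multiplicity of λ = 1 is 6. From dim ker(A − (1)·I) = 4, there are exactly 4 Jordan blocks for λ = 1.
Step 2 — from the minimal polynomial, the factor (x − 1)^3 tells us the largest block for λ = 1 has size 3.
Step 3 — with total size 6, 4 blocks, and largest block 3, the block sizes (in nonincreasing order) are [3, 1, 1, 1].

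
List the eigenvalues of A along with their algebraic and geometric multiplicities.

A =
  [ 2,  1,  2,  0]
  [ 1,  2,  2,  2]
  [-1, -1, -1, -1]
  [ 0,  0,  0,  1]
λ = 1: alg = 4, geom = 2

Step 1 — factor the characteristic polynomial to read off the algebraic multiplicities:
  χ_A(x) = (x - 1)^4

Step 2 — compute geometric multiplicities via the rank-nullity identity g(λ) = n − rank(A − λI):
  rank(A − (1)·I) = 2, so dim ker(A − (1)·I) = n − 2 = 2

Summary:
  λ = 1: algebraic multiplicity = 4, geometric multiplicity = 2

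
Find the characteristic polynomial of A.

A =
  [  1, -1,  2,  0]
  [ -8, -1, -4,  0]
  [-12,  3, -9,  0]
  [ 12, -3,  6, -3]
x^4 + 12*x^3 + 54*x^2 + 108*x + 81

Expanding det(x·I − A) (e.g. by cofactor expansion or by noting that A is similar to its Jordan form J, which has the same characteristic polynomial as A) gives
  χ_A(x) = x^4 + 12*x^3 + 54*x^2 + 108*x + 81
which factors as (x + 3)^4. The eigenvalues (with algebraic multiplicities) are λ = -3 with multiplicity 4.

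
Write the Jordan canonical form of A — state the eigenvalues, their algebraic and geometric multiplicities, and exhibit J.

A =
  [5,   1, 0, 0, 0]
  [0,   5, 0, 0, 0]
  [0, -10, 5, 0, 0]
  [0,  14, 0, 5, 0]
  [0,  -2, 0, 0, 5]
J_2(5) ⊕ J_1(5) ⊕ J_1(5) ⊕ J_1(5)

The characteristic polynomial is
  det(x·I − A) = x^5 - 25*x^4 + 250*x^3 - 1250*x^2 + 3125*x - 3125 = (x - 5)^5

Eigenvalues and multiplicities (the geometric multiplicity of λ is n − rank(A − λI), which equals the number of Jordan blocks for λ):
  λ = 5: algebraic multiplicity = 5, geometric multiplicity = 4

Determining the block sizes for each eigenvalue:
  λ = 5: 4 blocks summing to 5 forces exactly one block of size 2 and the rest size 1 → block sizes [2, 1, 1, 1]

Assembling the blocks gives a Jordan form
J =
  [5, 1, 0, 0, 0]
  [0, 5, 0, 0, 0]
  [0, 0, 5, 0, 0]
  [0, 0, 0, 5, 0]
  [0, 0, 0, 0, 5]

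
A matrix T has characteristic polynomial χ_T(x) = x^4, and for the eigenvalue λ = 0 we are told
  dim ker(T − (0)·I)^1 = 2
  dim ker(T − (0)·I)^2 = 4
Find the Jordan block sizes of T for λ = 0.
Block sizes for λ = 0: [2, 2]

From the dimensions of kernels of powers, the number of Jordan blocks of size at least j is d_j − d_{j−1} where d_j = dim ker(N^j) (with d_0 = 0). Computing the differences gives [2, 2].
The number of blocks of size exactly k is (#blocks of size ≥ k) − (#blocks of size ≥ k + 1), so the partition is: 2 block(s) of size 2.
In nonincreasing order the block sizes are [2, 2].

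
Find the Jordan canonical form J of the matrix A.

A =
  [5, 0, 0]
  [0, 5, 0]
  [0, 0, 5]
J_1(5) ⊕ J_1(5) ⊕ J_1(5)

The characteristic polynomial is
  det(x·I − A) = x^3 - 15*x^2 + 75*x - 125 = (x - 5)^3

Eigenvalues and multiplicities (the geometric multiplicity of λ is n − rank(A − λI), which equals the number of Jordan blocks for λ):
  λ = 5: algebraic multiplicity = 3, geometric multiplicity = 3

Determining the block sizes for each eigenvalue:
  λ = 5: gm = am = 3, so every block has size 1 → block sizes [1, 1, 1]

Assembling the blocks gives a Jordan form
J =
  [5, 0, 0]
  [0, 5, 0]
  [0, 0, 5]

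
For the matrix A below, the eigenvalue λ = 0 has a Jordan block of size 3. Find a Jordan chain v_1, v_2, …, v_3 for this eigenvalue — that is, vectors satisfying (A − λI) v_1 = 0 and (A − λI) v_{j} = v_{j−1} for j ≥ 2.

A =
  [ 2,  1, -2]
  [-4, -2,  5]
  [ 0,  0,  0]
A Jordan chain for λ = 0 of length 3:
v_1 = (1, -2, 0)ᵀ
v_2 = (-2, 5, 0)ᵀ
v_3 = (0, 0, 1)ᵀ

Let N = A − (0)·I. We want v_3 with N^3 v_3 = 0 but N^2 v_3 ≠ 0; then v_{j-1} := N · v_j for j = 3, …, 2.

Pick v_3 = (0, 0, 1)ᵀ.
Then v_2 = N · v_3 = (-2, 5, 0)ᵀ.
Then v_1 = N · v_2 = (1, -2, 0)ᵀ.

Sanity check: (A − (0)·I) v_1 = (0, 0, 0)ᵀ = 0. ✓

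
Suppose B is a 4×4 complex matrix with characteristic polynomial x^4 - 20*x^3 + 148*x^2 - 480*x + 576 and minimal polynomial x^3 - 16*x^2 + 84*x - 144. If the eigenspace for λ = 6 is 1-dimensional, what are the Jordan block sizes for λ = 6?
Block sizes for λ = 6: [2]

Step 1 — from the characteristic polynomial, algebraic multiplicity of λ = 6 is 2. From dim ker(B − (6)·I) = 1, there are exactly 1 Jordan blocks for λ = 6.
Step 2 — from the minimal polynomial, the factor (x − 6)^2 tells us the largest block for λ = 6 has size 2.
Step 3 — with total size 2, 1 blocks, and largest block 2, the block sizes (in nonincreasing order) are [2].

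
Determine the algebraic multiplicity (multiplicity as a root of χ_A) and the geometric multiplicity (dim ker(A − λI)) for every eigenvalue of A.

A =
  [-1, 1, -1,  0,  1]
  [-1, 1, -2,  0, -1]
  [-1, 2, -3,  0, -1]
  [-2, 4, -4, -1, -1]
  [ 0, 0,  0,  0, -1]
λ = -1: alg = 5, geom = 2

Step 1 — factor the characteristic polynomial to read off the algebraic multiplicities:
  χ_A(x) = (x + 1)^5

Step 2 — compute geometric multiplicities via the rank-nullity identity g(λ) = n − rank(A − λI):
  rank(A − (-1)·I) = 3, so dim ker(A − (-1)·I) = n − 3 = 2

Summary:
  λ = -1: algebraic multiplicity = 5, geometric multiplicity = 2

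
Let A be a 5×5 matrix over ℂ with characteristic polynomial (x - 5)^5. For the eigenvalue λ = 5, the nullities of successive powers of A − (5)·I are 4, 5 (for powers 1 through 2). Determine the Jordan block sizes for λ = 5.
Block sizes for λ = 5: [2, 1, 1, 1]

From the dimensions of kernels of powers, the number of Jordan blocks of size at least j is d_j − d_{j−1} where d_j = dim ker(N^j) (with d_0 = 0). Computing the differences gives [4, 1].
The number of blocks of size exactly k is (#blocks of size ≥ k) − (#blocks of size ≥ k + 1), so the partition is: 3 block(s) of size 1, 1 block(s) of size 2.
In nonincreasing order the block sizes are [2, 1, 1, 1].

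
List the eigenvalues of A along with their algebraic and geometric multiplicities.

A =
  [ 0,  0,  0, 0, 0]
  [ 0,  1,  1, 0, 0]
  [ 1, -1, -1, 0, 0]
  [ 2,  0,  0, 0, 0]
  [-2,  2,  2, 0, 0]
λ = 0: alg = 5, geom = 3

Step 1 — factor the characteristic polynomial to read off the algebraic multiplicities:
  χ_A(x) = x^5

Step 2 — compute geometric multiplicities via the rank-nullity identity g(λ) = n − rank(A − λI):
  rank(A − (0)·I) = 2, so dim ker(A − (0)·I) = n − 2 = 3

Summary:
  λ = 0: algebraic multiplicity = 5, geometric multiplicity = 3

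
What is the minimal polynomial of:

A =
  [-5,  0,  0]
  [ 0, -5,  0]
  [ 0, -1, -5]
x^2 + 10*x + 25

The characteristic polynomial is χ_A(x) = (x + 5)^3, so the eigenvalues are known. The minimal polynomial is
  m_A(x) = Π_λ (x − λ)^{k_λ}
where k_λ is the size of the *largest* Jordan block for λ (equivalently, the smallest k with (A − λI)^k v = 0 for every generalised eigenvector v of λ).

  λ = -5: largest Jordan block has size 2, contributing (x + 5)^2

So m_A(x) = (x + 5)^2 = x^2 + 10*x + 25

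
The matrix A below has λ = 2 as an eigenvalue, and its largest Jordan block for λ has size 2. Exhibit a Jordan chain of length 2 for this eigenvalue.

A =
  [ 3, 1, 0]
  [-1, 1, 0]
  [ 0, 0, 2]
A Jordan chain for λ = 2 of length 2:
v_1 = (1, -1, 0)ᵀ
v_2 = (1, 0, 0)ᵀ

Let N = A − (2)·I. We want v_2 with N^2 v_2 = 0 but N^1 v_2 ≠ 0; then v_{j-1} := N · v_j for j = 2, …, 2.

Pick v_2 = (1, 0, 0)ᵀ.
Then v_1 = N · v_2 = (1, -1, 0)ᵀ.

Sanity check: (A − (2)·I) v_1 = (0, 0, 0)ᵀ = 0. ✓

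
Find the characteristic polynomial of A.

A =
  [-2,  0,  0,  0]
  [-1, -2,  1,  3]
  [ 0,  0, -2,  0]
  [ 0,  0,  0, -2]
x^4 + 8*x^3 + 24*x^2 + 32*x + 16

Expanding det(x·I − A) (e.g. by cofactor expansion or by noting that A is similar to its Jordan form J, which has the same characteristic polynomial as A) gives
  χ_A(x) = x^4 + 8*x^3 + 24*x^2 + 32*x + 16
which factors as (x + 2)^4. The eigenvalues (with algebraic multiplicities) are λ = -2 with multiplicity 4.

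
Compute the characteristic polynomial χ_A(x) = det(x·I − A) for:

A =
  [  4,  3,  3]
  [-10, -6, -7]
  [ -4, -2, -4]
x^3 + 6*x^2 + 12*x + 8

Expanding det(x·I − A) (e.g. by cofactor expansion or by noting that A is similar to its Jordan form J, which has the same characteristic polynomial as A) gives
  χ_A(x) = x^3 + 6*x^2 + 12*x + 8
which factors as (x + 2)^3. The eigenvalues (with algebraic multiplicities) are λ = -2 with multiplicity 3.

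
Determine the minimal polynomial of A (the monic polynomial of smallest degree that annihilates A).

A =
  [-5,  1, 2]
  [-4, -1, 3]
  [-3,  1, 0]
x^3 + 6*x^2 + 12*x + 8

The characteristic polynomial is χ_A(x) = (x + 2)^3, so the eigenvalues are known. The minimal polynomial is
  m_A(x) = Π_λ (x − λ)^{k_λ}
where k_λ is the size of the *largest* Jordan block for λ (equivalently, the smallest k with (A − λI)^k v = 0 for every generalised eigenvector v of λ).

  λ = -2: largest Jordan block has size 3, contributing (x + 2)^3

So m_A(x) = (x + 2)^3 = x^3 + 6*x^2 + 12*x + 8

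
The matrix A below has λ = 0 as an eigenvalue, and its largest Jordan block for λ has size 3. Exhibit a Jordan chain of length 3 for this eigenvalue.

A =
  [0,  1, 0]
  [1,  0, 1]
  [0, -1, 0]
A Jordan chain for λ = 0 of length 3:
v_1 = (1, 0, -1)ᵀ
v_2 = (0, 1, 0)ᵀ
v_3 = (1, 0, 0)ᵀ

Let N = A − (0)·I. We want v_3 with N^3 v_3 = 0 but N^2 v_3 ≠ 0; then v_{j-1} := N · v_j for j = 3, …, 2.

Pick v_3 = (1, 0, 0)ᵀ.
Then v_2 = N · v_3 = (0, 1, 0)ᵀ.
Then v_1 = N · v_2 = (1, 0, -1)ᵀ.

Sanity check: (A − (0)·I) v_1 = (0, 0, 0)ᵀ = 0. ✓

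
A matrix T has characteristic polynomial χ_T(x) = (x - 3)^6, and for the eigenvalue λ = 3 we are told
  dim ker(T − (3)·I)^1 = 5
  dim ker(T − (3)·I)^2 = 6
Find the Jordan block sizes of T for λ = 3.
Block sizes for λ = 3: [2, 1, 1, 1, 1]

From the dimensions of kernels of powers, the number of Jordan blocks of size at least j is d_j − d_{j−1} where d_j = dim ker(N^j) (with d_0 = 0). Computing the differences gives [5, 1].
The number of blocks of size exactly k is (#blocks of size ≥ k) − (#blocks of size ≥ k + 1), so the partition is: 4 block(s) of size 1, 1 block(s) of size 2.
In nonincreasing order the block sizes are [2, 1, 1, 1, 1].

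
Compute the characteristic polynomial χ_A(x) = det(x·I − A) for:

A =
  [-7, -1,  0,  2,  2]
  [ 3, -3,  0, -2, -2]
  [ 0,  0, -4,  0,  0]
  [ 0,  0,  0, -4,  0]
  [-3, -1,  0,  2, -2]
x^5 + 20*x^4 + 160*x^3 + 640*x^2 + 1280*x + 1024

Expanding det(x·I − A) (e.g. by cofactor expansion or by noting that A is similar to its Jordan form J, which has the same characteristic polynomial as A) gives
  χ_A(x) = x^5 + 20*x^4 + 160*x^3 + 640*x^2 + 1280*x + 1024
which factors as (x + 4)^5. The eigenvalues (with algebraic multiplicities) are λ = -4 with multiplicity 5.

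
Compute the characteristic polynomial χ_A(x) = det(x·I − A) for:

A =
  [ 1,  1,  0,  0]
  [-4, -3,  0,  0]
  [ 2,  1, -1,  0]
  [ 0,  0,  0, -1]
x^4 + 4*x^3 + 6*x^2 + 4*x + 1

Expanding det(x·I − A) (e.g. by cofactor expansion or by noting that A is similar to its Jordan form J, which has the same characteristic polynomial as A) gives
  χ_A(x) = x^4 + 4*x^3 + 6*x^2 + 4*x + 1
which factors as (x + 1)^4. The eigenvalues (with algebraic multiplicities) are λ = -1 with multiplicity 4.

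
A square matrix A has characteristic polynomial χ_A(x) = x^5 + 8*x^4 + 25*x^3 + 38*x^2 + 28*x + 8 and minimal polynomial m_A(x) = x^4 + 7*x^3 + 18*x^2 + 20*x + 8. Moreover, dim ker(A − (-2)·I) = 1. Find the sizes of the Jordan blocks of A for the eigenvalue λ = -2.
Block sizes for λ = -2: [3]

Step 1 — from the characteristic polynomial, algebraic multiplicity of λ = -2 is 3. From dim ker(A − (-2)·I) = 1, there are exactly 1 Jordan blocks for λ = -2.
Step 2 — from the minimal polynomial, the factor (x + 2)^3 tells us the largest block for λ = -2 has size 3.
Step 3 — with total size 3, 1 blocks, and largest block 3, the block sizes (in nonincreasing order) are [3].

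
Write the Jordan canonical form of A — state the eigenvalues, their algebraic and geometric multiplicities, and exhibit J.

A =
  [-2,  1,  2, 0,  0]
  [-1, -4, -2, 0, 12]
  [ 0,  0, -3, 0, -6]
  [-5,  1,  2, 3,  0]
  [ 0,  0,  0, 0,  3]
J_2(-3) ⊕ J_1(-3) ⊕ J_1(3) ⊕ J_1(3)

The characteristic polynomial is
  det(x·I − A) = x^5 + 3*x^4 - 18*x^3 - 54*x^2 + 81*x + 243 = (x - 3)^2*(x + 3)^3

Eigenvalues and multiplicities (the geometric multiplicity of λ is n − rank(A − λI), which equals the number of Jordan blocks for λ):
  λ = -3: algebraic multiplicity = 3, geometric multiplicity = 2
  λ = 3: algebraic multiplicity = 2, geometric multiplicity = 2

Determining the block sizes for each eigenvalue:
  λ = -3: 2 blocks summing to 3 forces exactly one block of size 2 and the rest size 1 → block sizes [2, 1]
  λ = 3: gm = am = 2, so every block has size 1 → block sizes [1, 1]

Assembling the blocks gives a Jordan form
J =
  [-3,  1,  0, 0, 0]
  [ 0, -3,  0, 0, 0]
  [ 0,  0, -3, 0, 0]
  [ 0,  0,  0, 3, 0]
  [ 0,  0,  0, 0, 3]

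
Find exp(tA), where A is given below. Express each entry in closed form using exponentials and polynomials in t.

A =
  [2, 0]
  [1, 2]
e^{tA} =
  [exp(2*t), 0]
  [t*exp(2*t), exp(2*t)]

Strategy: write A = P · J · P⁻¹ where J is a Jordan canonical form, so e^{tA} = P · e^{tJ} · P⁻¹, and e^{tJ} can be computed block-by-block.

A has Jordan form
J =
  [2, 1]
  [0, 2]
(up to reordering of blocks).

Per-block formulas:
  For a 2×2 Jordan block J_2(2): exp(t · J_2(2)) = e^(2t)·(I + t·N), where N is the 2×2 nilpotent shift.

After assembling e^{tJ} and conjugating by P, we get:

e^{tA} =
  [exp(2*t), 0]
  [t*exp(2*t), exp(2*t)]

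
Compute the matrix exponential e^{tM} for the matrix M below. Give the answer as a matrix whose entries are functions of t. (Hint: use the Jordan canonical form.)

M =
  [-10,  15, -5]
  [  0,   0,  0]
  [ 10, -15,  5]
e^{tM} =
  [-1 + 2*exp(-5*t), 3 - 3*exp(-5*t), -1 + exp(-5*t)]
  [0, 1, 0]
  [2 - 2*exp(-5*t), -3 + 3*exp(-5*t), 2 - exp(-5*t)]

Strategy: write M = P · J · P⁻¹ where J is a Jordan canonical form, so e^{tM} = P · e^{tJ} · P⁻¹, and e^{tJ} can be computed block-by-block.

M has Jordan form
J =
  [-5, 0, 0]
  [ 0, 0, 0]
  [ 0, 0, 0]
(up to reordering of blocks).

Per-block formulas:
  For a 1×1 block at λ = 0: exp(t · [0]) = [e^(0t)].
  For a 1×1 block at λ = -5: exp(t · [-5]) = [e^(-5t)].

After assembling e^{tJ} and conjugating by P, we get:

e^{tM} =
  [-1 + 2*exp(-5*t), 3 - 3*exp(-5*t), -1 + exp(-5*t)]
  [0, 1, 0]
  [2 - 2*exp(-5*t), -3 + 3*exp(-5*t), 2 - exp(-5*t)]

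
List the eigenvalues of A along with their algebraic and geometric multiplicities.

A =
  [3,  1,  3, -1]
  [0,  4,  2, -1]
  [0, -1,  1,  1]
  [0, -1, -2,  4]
λ = 3: alg = 4, geom = 2

Step 1 — factor the characteristic polynomial to read off the algebraic multiplicities:
  χ_A(x) = (x - 3)^4

Step 2 — compute geometric multiplicities via the rank-nullity identity g(λ) = n − rank(A − λI):
  rank(A − (3)·I) = 2, so dim ker(A − (3)·I) = n − 2 = 2

Summary:
  λ = 3: algebraic multiplicity = 4, geometric multiplicity = 2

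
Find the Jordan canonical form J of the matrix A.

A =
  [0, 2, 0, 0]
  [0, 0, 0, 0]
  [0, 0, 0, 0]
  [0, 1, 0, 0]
J_2(0) ⊕ J_1(0) ⊕ J_1(0)

The characteristic polynomial is
  det(x·I − A) = x^4

Eigenvalues and multiplicities (the geometric multiplicity of λ is n − rank(A − λI), which equals the number of Jordan blocks for λ):
  λ = 0: algebraic multiplicity = 4, geometric multiplicity = 3

Determining the block sizes for each eigenvalue:
  λ = 0: 3 blocks summing to 4 forces exactly one block of size 2 and the rest size 1 → block sizes [2, 1, 1]

Assembling the blocks gives a Jordan form
J =
  [0, 1, 0, 0]
  [0, 0, 0, 0]
  [0, 0, 0, 0]
  [0, 0, 0, 0]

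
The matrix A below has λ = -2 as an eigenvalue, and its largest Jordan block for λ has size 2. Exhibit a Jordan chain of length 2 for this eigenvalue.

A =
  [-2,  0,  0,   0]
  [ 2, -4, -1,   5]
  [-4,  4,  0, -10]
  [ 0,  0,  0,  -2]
A Jordan chain for λ = -2 of length 2:
v_1 = (0, 2, -4, 0)ᵀ
v_2 = (1, 0, 0, 0)ᵀ

Let N = A − (-2)·I. We want v_2 with N^2 v_2 = 0 but N^1 v_2 ≠ 0; then v_{j-1} := N · v_j for j = 2, …, 2.

Pick v_2 = (1, 0, 0, 0)ᵀ.
Then v_1 = N · v_2 = (0, 2, -4, 0)ᵀ.

Sanity check: (A − (-2)·I) v_1 = (0, 0, 0, 0)ᵀ = 0. ✓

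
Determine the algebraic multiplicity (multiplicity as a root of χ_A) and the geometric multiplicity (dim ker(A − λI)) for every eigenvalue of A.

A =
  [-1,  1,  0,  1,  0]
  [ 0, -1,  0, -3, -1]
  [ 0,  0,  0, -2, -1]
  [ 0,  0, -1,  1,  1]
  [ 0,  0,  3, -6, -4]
λ = -1: alg = 5, geom = 2

Step 1 — factor the characteristic polynomial to read off the algebraic multiplicities:
  χ_A(x) = (x + 1)^5

Step 2 — compute geometric multiplicities via the rank-nullity identity g(λ) = n − rank(A − λI):
  rank(A − (-1)·I) = 3, so dim ker(A − (-1)·I) = n − 3 = 2

Summary:
  λ = -1: algebraic multiplicity = 5, geometric multiplicity = 2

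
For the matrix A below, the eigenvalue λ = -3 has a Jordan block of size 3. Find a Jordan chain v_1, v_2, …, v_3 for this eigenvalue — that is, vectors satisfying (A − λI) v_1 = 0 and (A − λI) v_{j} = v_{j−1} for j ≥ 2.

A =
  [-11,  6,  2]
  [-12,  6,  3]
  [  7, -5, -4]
A Jordan chain for λ = -3 of length 3:
v_1 = (6, 9, -3)ᵀ
v_2 = (-8, -12, 7)ᵀ
v_3 = (1, 0, 0)ᵀ

Let N = A − (-3)·I. We want v_3 with N^3 v_3 = 0 but N^2 v_3 ≠ 0; then v_{j-1} := N · v_j for j = 3, …, 2.

Pick v_3 = (1, 0, 0)ᵀ.
Then v_2 = N · v_3 = (-8, -12, 7)ᵀ.
Then v_1 = N · v_2 = (6, 9, -3)ᵀ.

Sanity check: (A − (-3)·I) v_1 = (0, 0, 0)ᵀ = 0. ✓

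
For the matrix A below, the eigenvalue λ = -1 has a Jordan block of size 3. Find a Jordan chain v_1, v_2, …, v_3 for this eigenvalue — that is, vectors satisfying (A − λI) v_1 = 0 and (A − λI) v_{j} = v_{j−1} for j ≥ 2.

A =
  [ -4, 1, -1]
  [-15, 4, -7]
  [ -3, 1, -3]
A Jordan chain for λ = -1 of length 3:
v_1 = (-3, -9, 0)ᵀ
v_2 = (-3, -15, -3)ᵀ
v_3 = (1, 0, 0)ᵀ

Let N = A − (-1)·I. We want v_3 with N^3 v_3 = 0 but N^2 v_3 ≠ 0; then v_{j-1} := N · v_j for j = 3, …, 2.

Pick v_3 = (1, 0, 0)ᵀ.
Then v_2 = N · v_3 = (-3, -15, -3)ᵀ.
Then v_1 = N · v_2 = (-3, -9, 0)ᵀ.

Sanity check: (A − (-1)·I) v_1 = (0, 0, 0)ᵀ = 0. ✓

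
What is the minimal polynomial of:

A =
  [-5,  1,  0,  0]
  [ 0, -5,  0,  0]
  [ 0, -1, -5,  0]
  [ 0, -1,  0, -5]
x^2 + 10*x + 25

The characteristic polynomial is χ_A(x) = (x + 5)^4, so the eigenvalues are known. The minimal polynomial is
  m_A(x) = Π_λ (x − λ)^{k_λ}
where k_λ is the size of the *largest* Jordan block for λ (equivalently, the smallest k with (A − λI)^k v = 0 for every generalised eigenvector v of λ).

  λ = -5: largest Jordan block has size 2, contributing (x + 5)^2

So m_A(x) = (x + 5)^2 = x^2 + 10*x + 25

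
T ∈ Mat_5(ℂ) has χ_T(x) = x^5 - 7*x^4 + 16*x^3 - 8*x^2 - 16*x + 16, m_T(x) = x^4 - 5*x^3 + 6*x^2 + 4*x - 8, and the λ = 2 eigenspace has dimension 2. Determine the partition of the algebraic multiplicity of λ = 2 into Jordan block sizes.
Block sizes for λ = 2: [3, 1]

Step 1 — from the characteristic polynomial, algebraic multiplicity of λ = 2 is 4. From dim ker(T − (2)·I) = 2, there are exactly 2 Jordan blocks for λ = 2.
Step 2 — from the minimal polynomial, the factor (x − 2)^3 tells us the largest block for λ = 2 has size 3.
Step 3 — with total size 4, 2 blocks, and largest block 3, the block sizes (in nonincreasing order) are [3, 1].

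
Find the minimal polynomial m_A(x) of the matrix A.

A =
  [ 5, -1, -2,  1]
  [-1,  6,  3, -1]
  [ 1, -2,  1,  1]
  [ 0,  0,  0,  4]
x^3 - 12*x^2 + 48*x - 64

The characteristic polynomial is χ_A(x) = (x - 4)^4, so the eigenvalues are known. The minimal polynomial is
  m_A(x) = Π_λ (x − λ)^{k_λ}
where k_λ is the size of the *largest* Jordan block for λ (equivalently, the smallest k with (A − λI)^k v = 0 for every generalised eigenvector v of λ).

  λ = 4: largest Jordan block has size 3, contributing (x − 4)^3

So m_A(x) = (x - 4)^3 = x^3 - 12*x^2 + 48*x - 64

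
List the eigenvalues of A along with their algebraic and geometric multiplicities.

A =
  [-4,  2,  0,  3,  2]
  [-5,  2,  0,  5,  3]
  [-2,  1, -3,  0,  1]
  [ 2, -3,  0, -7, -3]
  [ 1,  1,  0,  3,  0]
λ = -3: alg = 3, geom = 2; λ = -2: alg = 1, geom = 1; λ = -1: alg = 1, geom = 1

Step 1 — factor the characteristic polynomial to read off the algebraic multiplicities:
  χ_A(x) = (x + 1)*(x + 2)*(x + 3)^3

Step 2 — compute geometric multiplicities via the rank-nullity identity g(λ) = n − rank(A − λI):
  rank(A − (-3)·I) = 3, so dim ker(A − (-3)·I) = n − 3 = 2
  rank(A − (-2)·I) = 4, so dim ker(A − (-2)·I) = n − 4 = 1
  rank(A − (-1)·I) = 4, so dim ker(A − (-1)·I) = n − 4 = 1

Summary:
  λ = -3: algebraic multiplicity = 3, geometric multiplicity = 2
  λ = -2: algebraic multiplicity = 1, geometric multiplicity = 1
  λ = -1: algebraic multiplicity = 1, geometric multiplicity = 1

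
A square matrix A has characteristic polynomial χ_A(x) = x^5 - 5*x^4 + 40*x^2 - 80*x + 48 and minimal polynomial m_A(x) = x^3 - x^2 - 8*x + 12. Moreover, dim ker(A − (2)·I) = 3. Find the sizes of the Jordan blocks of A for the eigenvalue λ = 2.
Block sizes for λ = 2: [2, 1, 1]

Step 1 — from the characteristic polynomial, algebraic multiplicity of λ = 2 is 4. From dim ker(A − (2)·I) = 3, there are exactly 3 Jordan blocks for λ = 2.
Step 2 — from the minimal polynomial, the factor (x − 2)^2 tells us the largest block for λ = 2 has size 2.
Step 3 — with total size 4, 3 blocks, and largest block 2, the block sizes (in nonincreasing order) are [2, 1, 1].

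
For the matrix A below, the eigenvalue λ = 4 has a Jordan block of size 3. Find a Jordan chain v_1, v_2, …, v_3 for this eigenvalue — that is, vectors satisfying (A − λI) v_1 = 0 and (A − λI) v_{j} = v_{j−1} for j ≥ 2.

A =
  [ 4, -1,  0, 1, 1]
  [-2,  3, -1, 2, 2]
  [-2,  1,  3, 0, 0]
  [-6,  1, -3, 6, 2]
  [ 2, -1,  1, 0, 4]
A Jordan chain for λ = 4 of length 3:
v_1 = (-2, -4, 0, -4, 0)ᵀ
v_2 = (0, -2, -2, -6, 2)ᵀ
v_3 = (1, 0, 0, 0, 0)ᵀ

Let N = A − (4)·I. We want v_3 with N^3 v_3 = 0 but N^2 v_3 ≠ 0; then v_{j-1} := N · v_j for j = 3, …, 2.

Pick v_3 = (1, 0, 0, 0, 0)ᵀ.
Then v_2 = N · v_3 = (0, -2, -2, -6, 2)ᵀ.
Then v_1 = N · v_2 = (-2, -4, 0, -4, 0)ᵀ.

Sanity check: (A − (4)·I) v_1 = (0, 0, 0, 0, 0)ᵀ = 0. ✓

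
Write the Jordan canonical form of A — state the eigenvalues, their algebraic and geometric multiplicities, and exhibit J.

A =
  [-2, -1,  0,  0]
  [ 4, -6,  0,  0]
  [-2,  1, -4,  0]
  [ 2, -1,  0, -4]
J_2(-4) ⊕ J_1(-4) ⊕ J_1(-4)

The characteristic polynomial is
  det(x·I − A) = x^4 + 16*x^3 + 96*x^2 + 256*x + 256 = (x + 4)^4

Eigenvalues and multiplicities (the geometric multiplicity of λ is n − rank(A − λI), which equals the number of Jordan blocks for λ):
  λ = -4: algebraic multiplicity = 4, geometric multiplicity = 3

Determining the block sizes for each eigenvalue:
  λ = -4: 3 blocks summing to 4 forces exactly one block of size 2 and the rest size 1 → block sizes [2, 1, 1]

Assembling the blocks gives a Jordan form
J =
  [-4,  1,  0,  0]
  [ 0, -4,  0,  0]
  [ 0,  0, -4,  0]
  [ 0,  0,  0, -4]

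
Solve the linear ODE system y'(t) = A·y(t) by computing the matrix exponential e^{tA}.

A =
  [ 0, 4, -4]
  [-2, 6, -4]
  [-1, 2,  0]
e^{tA} =
  [-2*t*exp(2*t) + exp(2*t), 4*t*exp(2*t), -4*t*exp(2*t)]
  [-2*t*exp(2*t), 4*t*exp(2*t) + exp(2*t), -4*t*exp(2*t)]
  [-t*exp(2*t), 2*t*exp(2*t), -2*t*exp(2*t) + exp(2*t)]

Strategy: write A = P · J · P⁻¹ where J is a Jordan canonical form, so e^{tA} = P · e^{tJ} · P⁻¹, and e^{tJ} can be computed block-by-block.

A has Jordan form
J =
  [2, 1, 0]
  [0, 2, 0]
  [0, 0, 2]
(up to reordering of blocks).

Per-block formulas:
  For a 2×2 Jordan block J_2(2): exp(t · J_2(2)) = e^(2t)·(I + t·N), where N is the 2×2 nilpotent shift.
  For a 1×1 block at λ = 2: exp(t · [2]) = [e^(2t)].

After assembling e^{tJ} and conjugating by P, we get:

e^{tA} =
  [-2*t*exp(2*t) + exp(2*t), 4*t*exp(2*t), -4*t*exp(2*t)]
  [-2*t*exp(2*t), 4*t*exp(2*t) + exp(2*t), -4*t*exp(2*t)]
  [-t*exp(2*t), 2*t*exp(2*t), -2*t*exp(2*t) + exp(2*t)]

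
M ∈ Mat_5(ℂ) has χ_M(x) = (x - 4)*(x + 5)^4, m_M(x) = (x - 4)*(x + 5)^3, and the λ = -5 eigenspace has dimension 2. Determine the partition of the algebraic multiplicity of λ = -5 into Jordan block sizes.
Block sizes for λ = -5: [3, 1]

Step 1 — from the characteristic polynomial, algebraic multiplicity of λ = -5 is 4. From dim ker(M − (-5)·I) = 2, there are exactly 2 Jordan blocks for λ = -5.
Step 2 — from the minimal polynomial, the factor (x + 5)^3 tells us the largest block for λ = -5 has size 3.
Step 3 — with total size 4, 2 blocks, and largest block 3, the block sizes (in nonincreasing order) are [3, 1].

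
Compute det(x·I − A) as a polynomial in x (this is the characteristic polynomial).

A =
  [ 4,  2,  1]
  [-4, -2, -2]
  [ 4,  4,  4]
x^3 - 6*x^2 + 12*x - 8

Expanding det(x·I − A) (e.g. by cofactor expansion or by noting that A is similar to its Jordan form J, which has the same characteristic polynomial as A) gives
  χ_A(x) = x^3 - 6*x^2 + 12*x - 8
which factors as (x - 2)^3. The eigenvalues (with algebraic multiplicities) are λ = 2 with multiplicity 3.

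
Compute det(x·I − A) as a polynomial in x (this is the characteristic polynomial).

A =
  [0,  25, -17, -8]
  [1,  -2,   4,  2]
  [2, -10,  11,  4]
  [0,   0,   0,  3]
x^4 - 12*x^3 + 54*x^2 - 108*x + 81

Expanding det(x·I − A) (e.g. by cofactor expansion or by noting that A is similar to its Jordan form J, which has the same characteristic polynomial as A) gives
  χ_A(x) = x^4 - 12*x^3 + 54*x^2 - 108*x + 81
which factors as (x - 3)^4. The eigenvalues (with algebraic multiplicities) are λ = 3 with multiplicity 4.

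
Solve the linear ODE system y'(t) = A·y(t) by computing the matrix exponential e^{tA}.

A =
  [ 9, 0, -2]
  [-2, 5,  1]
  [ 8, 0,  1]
e^{tA} =
  [4*t*exp(5*t) + exp(5*t), 0, -2*t*exp(5*t)]
  [-2*t*exp(5*t), exp(5*t), t*exp(5*t)]
  [8*t*exp(5*t), 0, -4*t*exp(5*t) + exp(5*t)]

Strategy: write A = P · J · P⁻¹ where J is a Jordan canonical form, so e^{tA} = P · e^{tJ} · P⁻¹, and e^{tJ} can be computed block-by-block.

A has Jordan form
J =
  [5, 1, 0]
  [0, 5, 0]
  [0, 0, 5]
(up to reordering of blocks).

Per-block formulas:
  For a 1×1 block at λ = 5: exp(t · [5]) = [e^(5t)].
  For a 2×2 Jordan block J_2(5): exp(t · J_2(5)) = e^(5t)·(I + t·N), where N is the 2×2 nilpotent shift.

After assembling e^{tJ} and conjugating by P, we get:

e^{tA} =
  [4*t*exp(5*t) + exp(5*t), 0, -2*t*exp(5*t)]
  [-2*t*exp(5*t), exp(5*t), t*exp(5*t)]
  [8*t*exp(5*t), 0, -4*t*exp(5*t) + exp(5*t)]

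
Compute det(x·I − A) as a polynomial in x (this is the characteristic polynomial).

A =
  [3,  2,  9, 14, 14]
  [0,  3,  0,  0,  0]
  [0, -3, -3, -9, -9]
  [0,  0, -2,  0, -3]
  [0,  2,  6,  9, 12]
x^5 - 15*x^4 + 90*x^3 - 270*x^2 + 405*x - 243

Expanding det(x·I − A) (e.g. by cofactor expansion or by noting that A is similar to its Jordan form J, which has the same characteristic polynomial as A) gives
  χ_A(x) = x^5 - 15*x^4 + 90*x^3 - 270*x^2 + 405*x - 243
which factors as (x - 3)^5. The eigenvalues (with algebraic multiplicities) are λ = 3 with multiplicity 5.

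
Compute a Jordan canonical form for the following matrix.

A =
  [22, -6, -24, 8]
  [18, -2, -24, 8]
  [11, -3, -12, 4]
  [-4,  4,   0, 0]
J_1(0) ⊕ J_1(0) ⊕ J_2(4)

The characteristic polynomial is
  det(x·I − A) = x^4 - 8*x^3 + 16*x^2 = x^2*(x - 4)^2

Eigenvalues and multiplicities (the geometric multiplicity of λ is n − rank(A − λI), which equals the number of Jordan blocks for λ):
  λ = 0: algebraic multiplicity = 2, geometric multiplicity = 2
  λ = 4: algebraic multiplicity = 2, geometric multiplicity = 1

Determining the block sizes for each eigenvalue:
  λ = 0: gm = am = 2, so every block has size 1 → block sizes [1, 1]
  λ = 4: one block (gm = 1), so the single block has size am = 2 → block sizes [2]

Assembling the blocks gives a Jordan form
J =
  [0, 0, 0, 0]
  [0, 0, 0, 0]
  [0, 0, 4, 1]
  [0, 0, 0, 4]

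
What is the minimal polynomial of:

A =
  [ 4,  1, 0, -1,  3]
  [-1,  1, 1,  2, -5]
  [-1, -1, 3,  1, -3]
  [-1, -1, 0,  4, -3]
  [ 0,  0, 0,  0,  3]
x^3 - 9*x^2 + 27*x - 27

The characteristic polynomial is χ_A(x) = (x - 3)^5, so the eigenvalues are known. The minimal polynomial is
  m_A(x) = Π_λ (x − λ)^{k_λ}
where k_λ is the size of the *largest* Jordan block for λ (equivalently, the smallest k with (A − λI)^k v = 0 for every generalised eigenvector v of λ).

  λ = 3: largest Jordan block has size 3, contributing (x − 3)^3

So m_A(x) = (x - 3)^3 = x^3 - 9*x^2 + 27*x - 27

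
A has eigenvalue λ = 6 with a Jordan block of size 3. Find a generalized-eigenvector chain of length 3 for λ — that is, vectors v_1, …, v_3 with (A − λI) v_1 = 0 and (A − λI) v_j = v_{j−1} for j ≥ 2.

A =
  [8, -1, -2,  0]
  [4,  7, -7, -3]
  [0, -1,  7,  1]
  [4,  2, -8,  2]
A Jordan chain for λ = 6 of length 3:
v_1 = (-1, -2, 0, -2)ᵀ
v_2 = (-1, 1, -1, 2)ᵀ
v_3 = (0, 1, 0, 0)ᵀ

Let N = A − (6)·I. We want v_3 with N^3 v_3 = 0 but N^2 v_3 ≠ 0; then v_{j-1} := N · v_j for j = 3, …, 2.

Pick v_3 = (0, 1, 0, 0)ᵀ.
Then v_2 = N · v_3 = (-1, 1, -1, 2)ᵀ.
Then v_1 = N · v_2 = (-1, -2, 0, -2)ᵀ.

Sanity check: (A − (6)·I) v_1 = (0, 0, 0, 0)ᵀ = 0. ✓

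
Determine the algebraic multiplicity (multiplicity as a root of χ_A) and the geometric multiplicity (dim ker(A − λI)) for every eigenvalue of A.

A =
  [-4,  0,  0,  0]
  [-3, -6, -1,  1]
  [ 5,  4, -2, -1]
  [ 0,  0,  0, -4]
λ = -4: alg = 4, geom = 2

Step 1 — factor the characteristic polynomial to read off the algebraic multiplicities:
  χ_A(x) = (x + 4)^4

Step 2 — compute geometric multiplicities via the rank-nullity identity g(λ) = n − rank(A − λI):
  rank(A − (-4)·I) = 2, so dim ker(A − (-4)·I) = n − 2 = 2

Summary:
  λ = -4: algebraic multiplicity = 4, geometric multiplicity = 2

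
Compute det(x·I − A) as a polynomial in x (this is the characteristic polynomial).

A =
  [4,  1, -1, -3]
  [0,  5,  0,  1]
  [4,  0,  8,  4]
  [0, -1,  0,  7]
x^4 - 24*x^3 + 216*x^2 - 864*x + 1296

Expanding det(x·I − A) (e.g. by cofactor expansion or by noting that A is similar to its Jordan form J, which has the same characteristic polynomial as A) gives
  χ_A(x) = x^4 - 24*x^3 + 216*x^2 - 864*x + 1296
which factors as (x - 6)^4. The eigenvalues (with algebraic multiplicities) are λ = 6 with multiplicity 4.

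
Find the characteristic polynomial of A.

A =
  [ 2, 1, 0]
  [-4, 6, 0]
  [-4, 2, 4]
x^3 - 12*x^2 + 48*x - 64

Expanding det(x·I − A) (e.g. by cofactor expansion or by noting that A is similar to its Jordan form J, which has the same characteristic polynomial as A) gives
  χ_A(x) = x^3 - 12*x^2 + 48*x - 64
which factors as (x - 4)^3. The eigenvalues (with algebraic multiplicities) are λ = 4 with multiplicity 3.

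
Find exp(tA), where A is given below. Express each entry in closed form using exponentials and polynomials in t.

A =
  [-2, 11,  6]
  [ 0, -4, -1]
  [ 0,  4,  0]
e^{tA} =
  [exp(-2*t), t^2*exp(-2*t) + 11*t*exp(-2*t), t^2*exp(-2*t)/2 + 6*t*exp(-2*t)]
  [0, -2*t*exp(-2*t) + exp(-2*t), -t*exp(-2*t)]
  [0, 4*t*exp(-2*t), 2*t*exp(-2*t) + exp(-2*t)]

Strategy: write A = P · J · P⁻¹ where J is a Jordan canonical form, so e^{tA} = P · e^{tJ} · P⁻¹, and e^{tJ} can be computed block-by-block.

A has Jordan form
J =
  [-2,  1,  0]
  [ 0, -2,  1]
  [ 0,  0, -2]
(up to reordering of blocks).

Per-block formulas:
  For a 3×3 Jordan block J_3(-2): exp(t · J_3(-2)) = e^(-2t)·(I + t·N + (t^2/2)·N^2), where N is the 3×3 nilpotent shift.

After assembling e^{tJ} and conjugating by P, we get:

e^{tA} =
  [exp(-2*t), t^2*exp(-2*t) + 11*t*exp(-2*t), t^2*exp(-2*t)/2 + 6*t*exp(-2*t)]
  [0, -2*t*exp(-2*t) + exp(-2*t), -t*exp(-2*t)]
  [0, 4*t*exp(-2*t), 2*t*exp(-2*t) + exp(-2*t)]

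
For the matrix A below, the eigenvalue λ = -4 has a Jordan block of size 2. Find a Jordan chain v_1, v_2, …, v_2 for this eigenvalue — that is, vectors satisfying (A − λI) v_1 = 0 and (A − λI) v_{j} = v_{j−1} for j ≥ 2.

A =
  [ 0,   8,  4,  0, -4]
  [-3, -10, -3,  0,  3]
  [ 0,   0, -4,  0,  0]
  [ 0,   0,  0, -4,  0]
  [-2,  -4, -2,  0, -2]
A Jordan chain for λ = -4 of length 2:
v_1 = (4, -3, 0, 0, -2)ᵀ
v_2 = (1, 0, 0, 0, 0)ᵀ

Let N = A − (-4)·I. We want v_2 with N^2 v_2 = 0 but N^1 v_2 ≠ 0; then v_{j-1} := N · v_j for j = 2, …, 2.

Pick v_2 = (1, 0, 0, 0, 0)ᵀ.
Then v_1 = N · v_2 = (4, -3, 0, 0, -2)ᵀ.

Sanity check: (A − (-4)·I) v_1 = (0, 0, 0, 0, 0)ᵀ = 0. ✓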